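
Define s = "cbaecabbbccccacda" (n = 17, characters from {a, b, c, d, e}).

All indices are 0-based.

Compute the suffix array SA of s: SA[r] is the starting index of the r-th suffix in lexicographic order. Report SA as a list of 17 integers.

sorted suffixes:
  #0 SA[0]=16  'a'
  #1 SA[1]=5  'abbbccccacda'
  #2 SA[2]=13  'acda'
  #3 SA[3]=2  'aecabbbccccacda'
  #4 SA[4]=1  'baecabbbccccacda'
  #5 SA[5]=6  'bbbccccacda'
  #6 SA[6]=7  'bbccccacda'
  #7 SA[7]=8  'bccccacda'
  #8 SA[8]=4  'cabbbccccacda'
  #9 SA[9]=12  'cacda'
  #10 SA[10]=0  'cbaecabbbccccacda'
  #11 SA[11]=11  'ccacda'
  #12 SA[12]=10  'cccacda'
  #13 SA[13]=9  'ccccacda'
  #14 SA[14]=14  'cda'
  #15 SA[15]=15  'da'
  #16 SA[16]=3  'ecabbbccccacda'

[16, 5, 13, 2, 1, 6, 7, 8, 4, 12, 0, 11, 10, 9, 14, 15, 3]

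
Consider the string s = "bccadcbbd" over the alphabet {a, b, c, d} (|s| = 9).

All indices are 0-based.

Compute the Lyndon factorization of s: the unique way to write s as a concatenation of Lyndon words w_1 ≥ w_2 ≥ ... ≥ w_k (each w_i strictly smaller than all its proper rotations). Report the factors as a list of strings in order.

["bcc", "adcbbd"]

emit factor 1: 'bcc' (i=0, period=3)
emit factor 2: 'adcbbd' (i=3, period=6)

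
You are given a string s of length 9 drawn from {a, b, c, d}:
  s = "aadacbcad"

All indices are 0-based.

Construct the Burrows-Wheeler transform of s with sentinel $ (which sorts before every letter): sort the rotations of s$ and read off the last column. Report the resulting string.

rank  rotation    last
    0  $aadacbcad  d
    1  aadacbcad$  $
    2  acbcad$aad  d
    3  ad$aadacbc  c
    4  adacbcad$a  a
    5  bcad$aadac  c
    6  cad$aadacb  b
    7  cbcad$aada  a
    8  d$aadacbca  a
    9  dacbcad$aa  a

d$dcacbaaa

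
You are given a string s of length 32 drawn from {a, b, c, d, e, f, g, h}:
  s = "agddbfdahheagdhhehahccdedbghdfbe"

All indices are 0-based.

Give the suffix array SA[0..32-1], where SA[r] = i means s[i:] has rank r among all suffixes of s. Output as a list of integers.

[0, 11, 18, 7, 30, 4, 25, 20, 21, 6, 3, 24, 2, 22, 28, 13, 31, 10, 23, 16, 29, 5, 1, 12, 26, 17, 19, 27, 9, 15, 8, 14]

rank→(start, suffix):
  0 → (0, 'agddbfdahheagdhhehahccdedbghdfbe')
  1 → (11, 'agdhhehahccdedbghdfbe')
  2 → (18, 'ahccdedbghdfbe')
  3 → (7, 'ahheagdhhehahccdedbghdfbe')
  4 → (30, 'be')
  5 → (4, 'bfdahheagdhhehahccdedbghdfbe')
  6 → (25, 'bghdfbe')
  7 → (20, 'ccdedbghdfbe')
  8 → (21, 'cdedbghdfbe')
  9 → (6, 'dahheagdhhehahccdedbghdfbe')
  10 → (3, 'dbfdahheagdhhehahccdedbghdfbe')
  11 → (24, 'dbghdfbe')
  12 → (2, 'ddbfdahheagdhhehahccdedbghdfbe')
  13 → (22, 'dedbghdfbe')
  14 → (28, 'dfbe')
  15 → (13, 'dhhehahccdedbghdfbe')
  16 → (31, 'e')
  17 → (10, 'eagdhhehahccdedbghdfbe')
  18 → (23, 'edbghdfbe')
  19 → (16, 'ehahccdedbghdfbe')
  20 → (29, 'fbe')
  21 → (5, 'fdahheagdhhehahccdedbghdfbe')
  22 → (1, 'gddbfdahheagdhhehahccdedbghdfbe')
  23 → (12, 'gdhhehahccdedbghdfbe')
  24 → (26, 'ghdfbe')
  25 → (17, 'hahccdedbghdfbe')
  26 → (19, 'hccdedbghdfbe')
  27 → (27, 'hdfbe')
  28 → (9, 'heagdhhehahccdedbghdfbe')
  29 → (15, 'hehahccdedbghdfbe')
  30 → (8, 'hheagdhhehahccdedbghdfbe')
  31 → (14, 'hhehahccdedbghdfbe')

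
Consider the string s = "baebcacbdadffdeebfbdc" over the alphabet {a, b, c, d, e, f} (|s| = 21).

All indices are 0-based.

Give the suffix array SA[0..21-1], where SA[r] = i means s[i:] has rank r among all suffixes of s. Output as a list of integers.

[5, 9, 1, 0, 3, 7, 18, 16, 20, 4, 6, 8, 19, 13, 10, 2, 15, 14, 17, 12, 11]

sorted suffixes:
  #0 SA[0]=5  'acbdadffdeebfbdc'
  #1 SA[1]=9  'adffdeebfbdc'
  #2 SA[2]=1  'aebcacbdadffdeebfbdc'
  #3 SA[3]=0  'baebcacbdadffdeebfbdc'
  #4 SA[4]=3  'bcacbdadffdeebfbdc'
  #5 SA[5]=7  'bdadffdeebfbdc'
  #6 SA[6]=18  'bdc'
  #7 SA[7]=16  'bfbdc'
  #8 SA[8]=20  'c'
  #9 SA[9]=4  'cacbdadffdeebfbdc'
  #10 SA[10]=6  'cbdadffdeebfbdc'
  #11 SA[11]=8  'dadffdeebfbdc'
  #12 SA[12]=19  'dc'
  #13 SA[13]=13  'deebfbdc'
  #14 SA[14]=10  'dffdeebfbdc'
  #15 SA[15]=2  'ebcacbdadffdeebfbdc'
  #16 SA[16]=15  'ebfbdc'
  #17 SA[17]=14  'eebfbdc'
  #18 SA[18]=17  'fbdc'
  #19 SA[19]=12  'fdeebfbdc'
  #20 SA[20]=11  'ffdeebfbdc'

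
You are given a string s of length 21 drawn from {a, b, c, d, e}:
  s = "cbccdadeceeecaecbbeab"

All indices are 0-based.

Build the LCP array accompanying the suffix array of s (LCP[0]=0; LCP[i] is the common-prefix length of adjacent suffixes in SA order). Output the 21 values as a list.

rank→(start, suffix):
  0 → (19, 'ab')
  1 → (5, 'adeceeecaecbbeab')
  2 → (13, 'aecbbeab')
  3 → (20, 'b')
  4 → (16, 'bbeab')
  5 → (1, 'bccdadeceeecaecbbeab')
  6 → (17, 'beab')
  7 → (12, 'caecbbeab')
  8 → (15, 'cbbeab')
  9 → (0, 'cbccdadeceeecaecbbeab')
  10 → (2, 'ccdadeceeecaecbbeab')
  11 → (3, 'cdadeceeecaecbbeab')
  12 → (8, 'ceeecaecbbeab')
  13 → (4, 'dadeceeecaecbbeab')
  14 → (6, 'deceeecaecbbeab')
  15 → (18, 'eab')
  16 → (11, 'ecaecbbeab')
  17 → (14, 'ecbbeab')
  18 → (7, 'eceeecaecbbeab')
  19 → (10, 'eecaecbbeab')
  20 → (9, 'eeecaecbbeab')

SA = [19, 5, 13, 20, 16, 1, 17, 12, 15, 0, 2, 3, 8, 4, 6, 18, 11, 14, 7, 10, 9]
i: (SA[i-1],SA[i]) lcp shared
  1: (19,5) 1 'a'
  2: (5,13) 1 'a'
  3: (13,20) 0 ''
  4: (20,16) 1 'b'
  5: (16,1) 1 'b'
  6: (1,17) 1 'b'
  7: (17,12) 0 ''
  8: (12,15) 1 'c'
  9: (15,0) 2 'cb'
  10: (0,2) 1 'c'
  11: (2,3) 1 'c'
  12: (3,8) 1 'c'
  13: (8,4) 0 ''
  14: (4,6) 1 'd'
  15: (6,18) 0 ''
  16: (18,11) 1 'e'
  17: (11,14) 2 'ec'
  18: (14,7) 2 'ec'
  19: (7,10) 1 'e'
  20: (10,9) 2 'ee'

[0, 1, 1, 0, 1, 1, 1, 0, 1, 2, 1, 1, 1, 0, 1, 0, 1, 2, 2, 1, 2]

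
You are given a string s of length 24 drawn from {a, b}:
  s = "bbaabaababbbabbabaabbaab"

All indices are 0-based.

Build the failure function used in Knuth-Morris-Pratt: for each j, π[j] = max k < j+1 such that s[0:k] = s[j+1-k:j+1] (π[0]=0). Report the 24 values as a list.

π[0] = 0
j=1 s[j]='b': π[1]=1 (border 'b')
j=2 s[j]='a': k: 1→0; π[2]=0 (border '')
j=3 s[j]='a': π[3]=0 (border '')
j=4 s[j]='b': π[4]=1 (border 'b')
j=5 s[j]='a': k: 1→0; π[5]=0 (border '')
j=6 s[j]='a': π[6]=0 (border '')
j=7 s[j]='b': π[7]=1 (border 'b')
j=8 s[j]='a': k: 1→0; π[8]=0 (border '')
j=9 s[j]='b': π[9]=1 (border 'b')
j=10 s[j]='b': π[10]=2 (border 'bb')
j=11 s[j]='b': k: 2→1; π[11]=2 (border 'bb')
j=12 s[j]='a': π[12]=3 (border 'bba')
j=13 s[j]='b': k: 3→0; π[13]=1 (border 'b')
j=14 s[j]='b': π[14]=2 (border 'bb')
j=15 s[j]='a': π[15]=3 (border 'bba')
j=16 s[j]='b': k: 3→0; π[16]=1 (border 'b')
j=17 s[j]='a': k: 1→0; π[17]=0 (border '')
j=18 s[j]='a': π[18]=0 (border '')
j=19 s[j]='b': π[19]=1 (border 'b')
j=20 s[j]='b': π[20]=2 (border 'bb')
j=21 s[j]='a': π[21]=3 (border 'bba')
j=22 s[j]='a': π[22]=4 (border 'bbaa')
j=23 s[j]='b': π[23]=5 (border 'bbaab')

[0, 1, 0, 0, 1, 0, 0, 1, 0, 1, 2, 2, 3, 1, 2, 3, 1, 0, 0, 1, 2, 3, 4, 5]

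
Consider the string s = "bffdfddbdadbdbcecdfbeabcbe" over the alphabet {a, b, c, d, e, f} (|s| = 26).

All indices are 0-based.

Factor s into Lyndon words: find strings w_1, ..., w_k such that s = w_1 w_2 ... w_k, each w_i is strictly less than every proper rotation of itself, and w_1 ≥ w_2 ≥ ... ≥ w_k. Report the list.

emit factor 1: 'bffdfdd' (i=0, period=7)
emit factor 2: 'bd' (i=7, period=2)
emit factor 3: 'adbdbcecdfbe' (i=9, period=12)
emit factor 4: 'abcbe' (i=21, period=5)

["bffdfdd", "bd", "adbdbcecdfbe", "abcbe"]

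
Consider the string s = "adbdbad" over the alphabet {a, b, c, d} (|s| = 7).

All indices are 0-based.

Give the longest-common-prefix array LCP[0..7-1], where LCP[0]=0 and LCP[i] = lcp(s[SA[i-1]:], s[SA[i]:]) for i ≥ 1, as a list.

sorted suffixes:
  #0 SA[0]=5  'ad'
  #1 SA[1]=0  'adbdbad'
  #2 SA[2]=4  'bad'
  #3 SA[3]=2  'bdbad'
  #4 SA[4]=6  'd'
  #5 SA[5]=3  'dbad'
  #6 SA[6]=1  'dbdbad'

SA = [5, 0, 4, 2, 6, 3, 1]
[i] adj suffixes → lcp
  [1] 5/0 → 2 ('ad')
  [2] 0/4 → 0 ('')
  [3] 4/2 → 1 ('b')
  [4] 2/6 → 0 ('')
  [5] 6/3 → 1 ('d')
  [6] 3/1 → 2 ('db')

[0, 2, 0, 1, 0, 1, 2]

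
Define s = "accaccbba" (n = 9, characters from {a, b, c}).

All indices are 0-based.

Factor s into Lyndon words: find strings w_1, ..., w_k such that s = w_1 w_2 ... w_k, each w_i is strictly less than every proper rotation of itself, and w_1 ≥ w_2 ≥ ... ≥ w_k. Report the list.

emit factor 1: 'accaccbb' (i=0, period=8)
emit factor 2: 'a' (i=8, period=1)

["accaccbb", "a"]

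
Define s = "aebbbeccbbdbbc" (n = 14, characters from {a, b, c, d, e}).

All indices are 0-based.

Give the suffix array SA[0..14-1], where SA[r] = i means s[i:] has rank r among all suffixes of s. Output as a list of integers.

[0, 2, 11, 8, 3, 12, 9, 4, 13, 7, 6, 10, 1, 5]

rank | idx | suffix
   0 |   0 | aebbbeccbbdbbc
   1 |   2 | bbbeccbbdbbc
   2 |  11 | bbc
   3 |   8 | bbdbbc
   4 |   3 | bbeccbbdbbc
   5 |  12 | bc
   6 |   9 | bdbbc
   7 |   4 | beccbbdbbc
   8 |  13 | c
   9 |   7 | cbbdbbc
  10 |   6 | ccbbdbbc
  11 |  10 | dbbc
  12 |   1 | ebbbeccbbdbbc
  13 |   5 | eccbbdbbc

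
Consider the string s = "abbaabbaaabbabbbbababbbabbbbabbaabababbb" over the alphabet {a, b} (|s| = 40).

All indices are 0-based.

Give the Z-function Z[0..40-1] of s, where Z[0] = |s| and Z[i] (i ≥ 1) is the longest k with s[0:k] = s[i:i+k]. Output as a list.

[40, 0, 0, 1, 5, 0, 0, 1, 1, 4, 0, 0, 3, 0, 0, 0, 0, 2, 0, 3, 0, 0, 0, 3, 0, 0, 0, 0, 6, 0, 0, 1, 2, 0, 2, 0, 3, 0, 0, 0]

Z[0]=40
i=1: i≥r, start 0; Z[1]=0
i=2: i≥r, start 0; Z[2]=0
i=3: i≥r, start 0; Z[3]=1 extend→box=[3,4)
i=4: i≥r, start 0; Z[4]=5 extend→box=[4,9)
i=5: min(r-i=4, Z[1]=0)=0; Z[5]=0
i=6: min(r-i=3, Z[2]=0)=0; Z[6]=0
i=7: min(r-i=2, Z[3]=1)=1; Z[7]=1
i=8: min(r-i=1, Z[4]=5)=1; Z[8]=1
i=9: i≥r, start 0; Z[9]=4 extend→box=[9,13)
i=10: min(r-i=3, Z[1]=0)=0; Z[10]=0
i=11: min(r-i=2, Z[2]=0)=0; Z[11]=0
i=12: min(r-i=1, Z[3]=1)=1; Z[12]=3 extend→box=[12,15)
i=13: min(r-i=2, Z[1]=0)=0; Z[13]=0
i=14: min(r-i=1, Z[2]=0)=0; Z[14]=0
i=15: i≥r, start 0; Z[15]=0
i=16: i≥r, start 0; Z[16]=0
i=17: i≥r, start 0; Z[17]=2 extend→box=[17,19)
i=18: min(r-i=1, Z[1]=0)=0; Z[18]=0
i=19: i≥r, start 0; Z[19]=3 extend→box=[19,22)
i=20: min(r-i=2, Z[1]=0)=0; Z[20]=0
i=21: min(r-i=1, Z[2]=0)=0; Z[21]=0
i=22: i≥r, start 0; Z[22]=0
i=23: i≥r, start 0; Z[23]=3 extend→box=[23,26)
i=24: min(r-i=2, Z[1]=0)=0; Z[24]=0
i=25: min(r-i=1, Z[2]=0)=0; Z[25]=0
i=26: i≥r, start 0; Z[26]=0
i=27: i≥r, start 0; Z[27]=0
i=28: i≥r, start 0; Z[28]=6 extend→box=[28,34)
i=29: min(r-i=5, Z[1]=0)=0; Z[29]=0
i=30: min(r-i=4, Z[2]=0)=0; Z[30]=0
i=31: min(r-i=3, Z[3]=1)=1; Z[31]=1
i=32: min(r-i=2, Z[4]=5)=2; Z[32]=2
i=33: min(r-i=1, Z[5]=0)=0; Z[33]=0
i=34: i≥r, start 0; Z[34]=2 extend→box=[34,36)
i=35: min(r-i=1, Z[1]=0)=0; Z[35]=0
i=36: i≥r, start 0; Z[36]=3 extend→box=[36,39)
i=37: min(r-i=2, Z[1]=0)=0; Z[37]=0
i=38: min(r-i=1, Z[2]=0)=0; Z[38]=0
i=39: i≥r, start 0; Z[39]=0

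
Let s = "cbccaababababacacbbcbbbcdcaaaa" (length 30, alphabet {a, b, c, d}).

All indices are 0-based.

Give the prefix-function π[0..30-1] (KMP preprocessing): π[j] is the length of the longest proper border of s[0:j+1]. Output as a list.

π[0] = 0
j=1 s[j]='b': π[1]=0 (border '')
j=2 s[j]='c': π[2]=1 (border 'c')
j=3 s[j]='c': k: 1→0; π[3]=1 (border 'c')
j=4 s[j]='a': k: 1→0; π[4]=0 (border '')
j=5 s[j]='a': π[5]=0 (border '')
j=6 s[j]='b': π[6]=0 (border '')
j=7 s[j]='a': π[7]=0 (border '')
j=8 s[j]='b': π[8]=0 (border '')
j=9 s[j]='a': π[9]=0 (border '')
j=10 s[j]='b': π[10]=0 (border '')
j=11 s[j]='a': π[11]=0 (border '')
j=12 s[j]='b': π[12]=0 (border '')
j=13 s[j]='a': π[13]=0 (border '')
j=14 s[j]='c': π[14]=1 (border 'c')
j=15 s[j]='a': k: 1→0; π[15]=0 (border '')
j=16 s[j]='c': π[16]=1 (border 'c')
j=17 s[j]='b': π[17]=2 (border 'cb')
j=18 s[j]='b': k: 2→0; π[18]=0 (border '')
j=19 s[j]='c': π[19]=1 (border 'c')
j=20 s[j]='b': π[20]=2 (border 'cb')
j=21 s[j]='b': k: 2→0; π[21]=0 (border '')
j=22 s[j]='b': π[22]=0 (border '')
j=23 s[j]='c': π[23]=1 (border 'c')
j=24 s[j]='d': k: 1→0; π[24]=0 (border '')
j=25 s[j]='c': π[25]=1 (border 'c')
j=26 s[j]='a': k: 1→0; π[26]=0 (border '')
j=27 s[j]='a': π[27]=0 (border '')
j=28 s[j]='a': π[28]=0 (border '')
j=29 s[j]='a': π[29]=0 (border '')

[0, 0, 1, 1, 0, 0, 0, 0, 0, 0, 0, 0, 0, 0, 1, 0, 1, 2, 0, 1, 2, 0, 0, 1, 0, 1, 0, 0, 0, 0]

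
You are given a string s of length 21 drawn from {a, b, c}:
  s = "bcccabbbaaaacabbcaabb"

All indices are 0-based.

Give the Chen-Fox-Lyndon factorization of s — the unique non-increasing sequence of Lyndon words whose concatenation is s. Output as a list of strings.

["bccc", "abbb", "aaaacabbcaabb"]

emit factor 1: 'bccc' (i=0, period=4)
emit factor 2: 'abbb' (i=4, period=4)
emit factor 3: 'aaaacabbcaabb' (i=8, period=13)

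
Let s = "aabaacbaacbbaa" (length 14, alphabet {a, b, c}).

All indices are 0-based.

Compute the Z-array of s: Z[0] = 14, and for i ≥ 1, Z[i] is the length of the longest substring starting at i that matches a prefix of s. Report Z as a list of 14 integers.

[14, 1, 0, 2, 1, 0, 0, 2, 1, 0, 0, 0, 2, 1]

Z[0]=14
i=1: outside box; Z[1]=1 grow→box=[1,2)
i=2: outside box; Z[2]=0
i=3: outside box; Z[3]=2 grow→box=[3,5)
i=4: min(r-i=1, Z[1]=1)=1; Z[4]=1
i=5: outside box; Z[5]=0
i=6: outside box; Z[6]=0
i=7: outside box; Z[7]=2 grow→box=[7,9)
i=8: min(r-i=1, Z[1]=1)=1; Z[8]=1
i=9: outside box; Z[9]=0
i=10: outside box; Z[10]=0
i=11: outside box; Z[11]=0
i=12: outside box; Z[12]=2 grow→box=[12,14)
i=13: min(r-i=1, Z[1]=1)=1; Z[13]=1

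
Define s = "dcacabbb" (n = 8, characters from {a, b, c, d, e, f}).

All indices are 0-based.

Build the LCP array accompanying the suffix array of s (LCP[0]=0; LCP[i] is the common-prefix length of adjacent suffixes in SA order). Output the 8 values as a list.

rank→(start, suffix):
  0 → (4, 'abbb')
  1 → (2, 'acabbb')
  2 → (7, 'b')
  3 → (6, 'bb')
  4 → (5, 'bbb')
  5 → (3, 'cabbb')
  6 → (1, 'cacabbb')
  7 → (0, 'dcacabbb')

SA = [4, 2, 7, 6, 5, 3, 1, 0]
i: (SA[i-1],SA[i]) lcp shared
  1: (4,2) 1 'a'
  2: (2,7) 0 ''
  3: (7,6) 1 'b'
  4: (6,5) 2 'bb'
  5: (5,3) 0 ''
  6: (3,1) 2 'ca'
  7: (1,0) 0 ''

[0, 1, 0, 1, 2, 0, 2, 0]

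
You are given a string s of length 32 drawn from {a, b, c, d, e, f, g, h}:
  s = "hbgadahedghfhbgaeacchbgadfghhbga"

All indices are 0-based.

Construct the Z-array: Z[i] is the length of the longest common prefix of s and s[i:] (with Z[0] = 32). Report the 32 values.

Z[0]=32
i=1: i≥r, start 0; Z[1]=0
i=2: i≥r, start 0; Z[2]=0
i=3: i≥r, start 0; Z[3]=0
i=4: i≥r, start 0; Z[4]=0
i=5: i≥r, start 0; Z[5]=0
i=6: i≥r, start 0; Z[6]=1 extend→box=[6,7)
i=7: i≥r, start 0; Z[7]=0
i=8: i≥r, start 0; Z[8]=0
i=9: i≥r, start 0; Z[9]=0
i=10: i≥r, start 0; Z[10]=1 extend→box=[10,11)
i=11: i≥r, start 0; Z[11]=0
i=12: i≥r, start 0; Z[12]=4 extend→box=[12,16)
i=13: min(r-i=3, Z[1]=0)=0; Z[13]=0
i=14: min(r-i=2, Z[2]=0)=0; Z[14]=0
i=15: min(r-i=1, Z[3]=0)=0; Z[15]=0
i=16: i≥r, start 0; Z[16]=0
i=17: i≥r, start 0; Z[17]=0
i=18: i≥r, start 0; Z[18]=0
i=19: i≥r, start 0; Z[19]=0
i=20: i≥r, start 0; Z[20]=5 extend→box=[20,25)
i=21: min(r-i=4, Z[1]=0)=0; Z[21]=0
i=22: min(r-i=3, Z[2]=0)=0; Z[22]=0
i=23: min(r-i=2, Z[3]=0)=0; Z[23]=0
i=24: min(r-i=1, Z[4]=0)=0; Z[24]=0
i=25: i≥r, start 0; Z[25]=0
i=26: i≥r, start 0; Z[26]=0
i=27: i≥r, start 0; Z[27]=1 extend→box=[27,28)
i=28: i≥r, start 0; Z[28]=4 extend→box=[28,32)
i=29: min(r-i=3, Z[1]=0)=0; Z[29]=0
i=30: min(r-i=2, Z[2]=0)=0; Z[30]=0
i=31: min(r-i=1, Z[3]=0)=0; Z[31]=0

[32, 0, 0, 0, 0, 0, 1, 0, 0, 0, 1, 0, 4, 0, 0, 0, 0, 0, 0, 0, 5, 0, 0, 0, 0, 0, 0, 1, 4, 0, 0, 0]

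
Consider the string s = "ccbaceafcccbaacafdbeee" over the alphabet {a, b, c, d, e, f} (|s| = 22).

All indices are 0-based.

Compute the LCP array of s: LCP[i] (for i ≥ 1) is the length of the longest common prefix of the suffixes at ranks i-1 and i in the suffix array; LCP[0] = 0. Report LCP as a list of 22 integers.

[0, 1, 2, 1, 2, 0, 2, 1, 0, 1, 3, 1, 4, 2, 1, 0, 0, 1, 1, 2, 0, 1]

rank | idx | suffix
   0 |  12 | aacafdbeee
   1 |  13 | acafdbeee
   2 |   3 | aceafcccbaacafdbeee
   3 |   6 | afcccbaacafdbeee
   4 |  15 | afdbeee
   5 |  11 | baacafdbeee
   6 |   2 | baceafcccbaacafdbeee
   7 |  18 | beee
   8 |  14 | cafdbeee
   9 |  10 | cbaacafdbeee
  10 |   1 | cbaceafcccbaacafdbeee
  11 |   9 | ccbaacafdbeee
  12 |   0 | ccbaceafcccbaacafdbeee
  13 |   8 | cccbaacafdbeee
  14 |   4 | ceafcccbaacafdbeee
  15 |  17 | dbeee
  16 |  21 | e
  17 |   5 | eafcccbaacafdbeee
  18 |  20 | ee
  19 |  19 | eee
  20 |   7 | fcccbaacafdbeee
  21 |  16 | fdbeee

SA = [12, 13, 3, 6, 15, 11, 2, 18, 14, 10, 1, 9, 0, 8, 4, 17, 21, 5, 20, 19, 7, 16]
[i] adj suffixes → lcp
  [1] 12/13 → 1 ('a')
  [2] 13/3 → 2 ('ac')
  [3] 3/6 → 1 ('a')
  [4] 6/15 → 2 ('af')
  [5] 15/11 → 0 ('')
  [6] 11/2 → 2 ('ba')
  [7] 2/18 → 1 ('b')
  [8] 18/14 → 0 ('')
  [9] 14/10 → 1 ('c')
  [10] 10/1 → 3 ('cba')
  [11] 1/9 → 1 ('c')
  [12] 9/0 → 4 ('ccba')
  [13] 0/8 → 2 ('cc')
  [14] 8/4 → 1 ('c')
  [15] 4/17 → 0 ('')
  [16] 17/21 → 0 ('')
  [17] 21/5 → 1 ('e')
  [18] 5/20 → 1 ('e')
  [19] 20/19 → 2 ('ee')
  [20] 19/7 → 0 ('')
  [21] 7/16 → 1 ('f')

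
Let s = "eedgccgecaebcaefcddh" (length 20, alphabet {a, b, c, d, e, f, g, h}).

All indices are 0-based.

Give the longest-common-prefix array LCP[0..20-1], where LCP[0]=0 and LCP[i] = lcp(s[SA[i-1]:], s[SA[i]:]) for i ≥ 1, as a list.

[0, 2, 0, 0, 3, 1, 1, 1, 0, 1, 1, 0, 1, 1, 1, 1, 0, 0, 1, 0]

sorted suffixes:
  #0 SA[0]=9  'aebcaefcddh'
  #1 SA[1]=13  'aefcddh'
  #2 SA[2]=11  'bcaefcddh'
  #3 SA[3]=8  'caebcaefcddh'
  #4 SA[4]=12  'caefcddh'
  #5 SA[5]=4  'ccgecaebcaefcddh'
  #6 SA[6]=16  'cddh'
  #7 SA[7]=5  'cgecaebcaefcddh'
  #8 SA[8]=17  'ddh'
  #9 SA[9]=2  'dgccgecaebcaefcddh'
  #10 SA[10]=18  'dh'
  #11 SA[11]=10  'ebcaefcddh'
  #12 SA[12]=7  'ecaebcaefcddh'
  #13 SA[13]=1  'edgccgecaebcaefcddh'
  #14 SA[14]=0  'eedgccgecaebcaefcddh'
  #15 SA[15]=14  'efcddh'
  #16 SA[16]=15  'fcddh'
  #17 SA[17]=3  'gccgecaebcaefcddh'
  #18 SA[18]=6  'gecaebcaefcddh'
  #19 SA[19]=19  'h'

SA = [9, 13, 11, 8, 12, 4, 16, 5, 17, 2, 18, 10, 7, 1, 0, 14, 15, 3, 6, 19]
i: (SA[i-1],SA[i]) lcp shared
  1: (9,13) 2 'ae'
  2: (13,11) 0 ''
  3: (11,8) 0 ''
  4: (8,12) 3 'cae'
  5: (12,4) 1 'c'
  6: (4,16) 1 'c'
  7: (16,5) 1 'c'
  8: (5,17) 0 ''
  9: (17,2) 1 'd'
  10: (2,18) 1 'd'
  11: (18,10) 0 ''
  12: (10,7) 1 'e'
  13: (7,1) 1 'e'
  14: (1,0) 1 'e'
  15: (0,14) 1 'e'
  16: (14,15) 0 ''
  17: (15,3) 0 ''
  18: (3,6) 1 'g'
  19: (6,19) 0 ''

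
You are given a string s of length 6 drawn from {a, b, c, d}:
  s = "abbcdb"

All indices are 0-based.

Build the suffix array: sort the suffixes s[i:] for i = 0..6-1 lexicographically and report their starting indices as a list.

rank→(start, suffix):
  0 → (0, 'abbcdb')
  1 → (5, 'b')
  2 → (1, 'bbcdb')
  3 → (2, 'bcdb')
  4 → (3, 'cdb')
  5 → (4, 'db')

[0, 5, 1, 2, 3, 4]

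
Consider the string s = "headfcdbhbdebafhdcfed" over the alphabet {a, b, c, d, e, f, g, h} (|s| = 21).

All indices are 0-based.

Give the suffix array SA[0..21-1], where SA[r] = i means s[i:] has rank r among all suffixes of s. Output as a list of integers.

[2, 13, 12, 9, 7, 5, 17, 20, 6, 16, 10, 3, 1, 11, 19, 4, 18, 14, 8, 15, 0]

rank | idx | suffix
   0 |   2 | adfcdbhbdebafhdcfed
   1 |  13 | afhdcfed
   2 |  12 | bafhdcfed
   3 |   9 | bdebafhdcfed
   4 |   7 | bhbdebafhdcfed
   5 |   5 | cdbhbdebafhdcfed
   6 |  17 | cfed
   7 |  20 | d
   8 |   6 | dbhbdebafhdcfed
   9 |  16 | dcfed
  10 |  10 | debafhdcfed
  11 |   3 | dfcdbhbdebafhdcfed
  12 |   1 | eadfcdbhbdebafhdcfed
  13 |  11 | ebafhdcfed
  14 |  19 | ed
  15 |   4 | fcdbhbdebafhdcfed
  16 |  18 | fed
  17 |  14 | fhdcfed
  18 |   8 | hbdebafhdcfed
  19 |  15 | hdcfed
  20 |   0 | headfcdbhbdebafhdcfed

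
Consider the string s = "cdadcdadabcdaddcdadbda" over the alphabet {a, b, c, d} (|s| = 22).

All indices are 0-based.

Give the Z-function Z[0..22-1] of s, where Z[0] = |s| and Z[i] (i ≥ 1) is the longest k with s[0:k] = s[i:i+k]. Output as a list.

Z[0]=22
i=1: fresh scan; Z[1]=0
i=2: fresh scan; Z[2]=0
i=3: fresh scan; Z[3]=0
i=4: fresh scan; Z[4]=4 extend→box=[4,8)
i=5: min(r-i=3, Z[1]=0)=0; Z[5]=0
i=6: min(r-i=2, Z[2]=0)=0; Z[6]=0
i=7: min(r-i=1, Z[3]=0)=0; Z[7]=0
i=8: fresh scan; Z[8]=0
i=9: fresh scan; Z[9]=0
i=10: fresh scan; Z[10]=4 extend→box=[10,14)
i=11: min(r-i=3, Z[1]=0)=0; Z[11]=0
i=12: min(r-i=2, Z[2]=0)=0; Z[12]=0
i=13: min(r-i=1, Z[3]=0)=0; Z[13]=0
i=14: fresh scan; Z[14]=0
i=15: fresh scan; Z[15]=4 extend→box=[15,19)
i=16: min(r-i=3, Z[1]=0)=0; Z[16]=0
i=17: min(r-i=2, Z[2]=0)=0; Z[17]=0
i=18: min(r-i=1, Z[3]=0)=0; Z[18]=0
i=19: fresh scan; Z[19]=0
i=20: fresh scan; Z[20]=0
i=21: fresh scan; Z[21]=0

[22, 0, 0, 0, 4, 0, 0, 0, 0, 0, 4, 0, 0, 0, 0, 4, 0, 0, 0, 0, 0, 0]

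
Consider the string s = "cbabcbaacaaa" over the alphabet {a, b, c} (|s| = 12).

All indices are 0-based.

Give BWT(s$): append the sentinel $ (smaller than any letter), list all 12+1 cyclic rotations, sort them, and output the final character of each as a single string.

aaacbbaccaab$

rank  rotation       last
    0  $cbabcbaacaaa  a
    1  a$cbabcbaacaa  a
    2  aa$cbabcbaaca  a
    3  aaa$cbabcbaac  c
    4  aacaaa$cbabcb  b
    5  abcbaacaaa$cb  b
    6  acaaa$cbabcba  a
    7  baacaaa$cbabc  c
    8  babcbaacaaa$c  c
    9  bcbaacaaa$cba  a
   10  caaa$cbabcbaa  a
   11  cbaacaaa$cbab  b
   12  cbabcbaacaaa$  $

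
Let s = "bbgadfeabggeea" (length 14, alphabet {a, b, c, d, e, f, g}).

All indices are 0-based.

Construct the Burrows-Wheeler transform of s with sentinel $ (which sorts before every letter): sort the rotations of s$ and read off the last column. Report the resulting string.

rank  rotation         last
    0  $bbgadfeabggeea  a
    1  a$bbgadfeabggee  e
    2  abggeea$bbgadfe  e
    3  adfeabggeea$bbg  g
    4  bbgadfeabggeea$  $
    5  bgadfeabggeea$b  b
    6  bggeea$bbgadfea  a
    7  dfeabggeea$bbga  a
    8  ea$bbgadfeabgge  e
    9  eabggeea$bbgadf  f
   10  eea$bbgadfeabgg  g
   11  feabggeea$bbgad  d
   12  gadfeabggeea$bb  b
   13  geea$bbgadfeabg  g
   14  ggeea$bbgadfeab  b

aeeg$baaefgdbgb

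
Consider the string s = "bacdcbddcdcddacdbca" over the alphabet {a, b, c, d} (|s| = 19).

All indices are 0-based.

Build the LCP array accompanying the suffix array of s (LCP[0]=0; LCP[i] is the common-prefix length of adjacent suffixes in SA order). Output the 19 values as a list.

[0, 1, 3, 0, 1, 1, 0, 1, 1, 2, 3, 2, 0, 1, 1, 2, 3, 1, 2]

rank | idx | suffix
   0 |  18 | a
   1 |  13 | acdbca
   2 |   1 | acdcbddcdcddacdbca
   3 |   0 | bacdcbddcdcddacdbca
   4 |  16 | bca
   5 |   5 | bddcdcddacdbca
   6 |  17 | ca
   7 |   4 | cbddcdcddacdbca
   8 |  14 | cdbca
   9 |   2 | cdcbddcdcddacdbca
  10 |   8 | cdcddacdbca
  11 |  10 | cddacdbca
  12 |  12 | dacdbca
  13 |  15 | dbca
  14 |   3 | dcbddcdcddacdbca
  15 |   7 | dcdcddacdbca
  16 |   9 | dcddacdbca
  17 |  11 | ddacdbca
  18 |   6 | ddcdcddacdbca

SA = [18, 13, 1, 0, 16, 5, 17, 4, 14, 2, 8, 10, 12, 15, 3, 7, 9, 11, 6]
i: (SA[i-1],SA[i]) lcp shared
  1: (18,13) 1 'a'
  2: (13,1) 3 'acd'
  3: (1,0) 0 ''
  4: (0,16) 1 'b'
  5: (16,5) 1 'b'
  6: (5,17) 0 ''
  7: (17,4) 1 'c'
  8: (4,14) 1 'c'
  9: (14,2) 2 'cd'
  10: (2,8) 3 'cdc'
  11: (8,10) 2 'cd'
  12: (10,12) 0 ''
  13: (12,15) 1 'd'
  14: (15,3) 1 'd'
  15: (3,7) 2 'dc'
  16: (7,9) 3 'dcd'
  17: (9,11) 1 'd'
  18: (11,6) 2 'dd'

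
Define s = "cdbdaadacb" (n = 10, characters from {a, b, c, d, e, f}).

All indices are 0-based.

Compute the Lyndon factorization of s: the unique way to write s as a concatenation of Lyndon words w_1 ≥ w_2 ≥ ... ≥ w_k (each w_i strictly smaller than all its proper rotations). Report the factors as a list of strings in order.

["cd", "bd", "aadacb"]

emit factor 1: 'cd' (i=0, period=2)
emit factor 2: 'bd' (i=2, period=2)
emit factor 3: 'aadacb' (i=4, period=6)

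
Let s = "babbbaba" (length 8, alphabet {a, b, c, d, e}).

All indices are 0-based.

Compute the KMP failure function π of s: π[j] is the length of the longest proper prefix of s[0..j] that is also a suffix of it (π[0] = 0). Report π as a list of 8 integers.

π[0] = 0
j=1 s[j]='a': π[1]=0 (border '')
j=2 s[j]='b': π[2]=1 (border 'b')
j=3 s[j]='b': k: 1→0; π[3]=1 (border 'b')
j=4 s[j]='b': k: 1→0; π[4]=1 (border 'b')
j=5 s[j]='a': π[5]=2 (border 'ba')
j=6 s[j]='b': π[6]=3 (border 'bab')
j=7 s[j]='a': k: 3→1; π[7]=2 (border 'ba')

[0, 0, 1, 1, 1, 2, 3, 2]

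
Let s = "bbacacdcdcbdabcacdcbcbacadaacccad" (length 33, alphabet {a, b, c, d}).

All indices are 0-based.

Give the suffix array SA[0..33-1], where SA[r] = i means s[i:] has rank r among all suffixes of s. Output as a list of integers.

[26, 12, 2, 22, 27, 15, 4, 31, 24, 1, 21, 0, 13, 19, 10, 14, 3, 30, 23, 20, 18, 9, 29, 28, 16, 7, 5, 32, 25, 11, 17, 8, 6]

sorted suffixes:
  #0 SA[0]=26  'aacccad'
  #1 SA[1]=12  'abcacdcbcbacadaacccad'
  #2 SA[2]=2  'acacdcdcbdabcacdcbcbacadaacccad'
  #3 SA[3]=22  'acadaacccad'
  #4 SA[4]=27  'acccad'
  #5 SA[5]=15  'acdcbcbacadaacccad'
  #6 SA[6]=4  'acdcdcbdabcacdcbcbacadaacccad'
  #7 SA[7]=31  'ad'
  #8 SA[8]=24  'adaacccad'
  #9 SA[9]=1  'bacacdcdcbdabcacdcbcbacadaacccad'
  #10 SA[10]=21  'bacadaacccad'
  #11 SA[11]=0  'bbacacdcdcbdabcacdcbcbacadaacccad'
  #12 SA[12]=13  'bcacdcbcbacadaacccad'
  #13 SA[13]=19  'bcbacadaacccad'
  #14 SA[14]=10  'bdabcacdcbcbacadaacccad'
  #15 SA[15]=14  'cacdcbcbacadaacccad'
  #16 SA[16]=3  'cacdcdcbdabcacdcbcbacadaacccad'
  #17 SA[17]=30  'cad'
  #18 SA[18]=23  'cadaacccad'
  #19 SA[19]=20  'cbacadaacccad'
  #20 SA[20]=18  'cbcbacadaacccad'
  #21 SA[21]=9  'cbdabcacdcbcbacadaacccad'
  #22 SA[22]=29  'ccad'
  #23 SA[23]=28  'cccad'
  #24 SA[24]=16  'cdcbcbacadaacccad'
  #25 SA[25]=7  'cdcbdabcacdcbcbacadaacccad'
  #26 SA[26]=5  'cdcdcbdabcacdcbcbacadaacccad'
  #27 SA[27]=32  'd'
  #28 SA[28]=25  'daacccad'
  #29 SA[29]=11  'dabcacdcbcbacadaacccad'
  #30 SA[30]=17  'dcbcbacadaacccad'
  #31 SA[31]=8  'dcbdabcacdcbcbacadaacccad'
  #32 SA[32]=6  'dcdcbdabcacdcbcbacadaacccad'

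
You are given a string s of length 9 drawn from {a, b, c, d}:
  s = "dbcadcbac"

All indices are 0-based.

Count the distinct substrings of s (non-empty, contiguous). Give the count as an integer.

40

rank→(start, suffix):
  0 → (7, 'ac')
  1 → (3, 'adcbac')
  2 → (6, 'bac')
  3 → (1, 'bcadcbac')
  4 → (8, 'c')
  5 → (2, 'cadcbac')
  6 → (5, 'cbac')
  7 → (0, 'dbcadcbac')
  8 → (4, 'dcbac')

SA = [7, 3, 6, 1, 8, 2, 5, 0, 4]
[i] adj suffixes → lcp
  [1] 7/3 → 1 ('a')
  [2] 3/6 → 0 ('')
  [3] 6/1 → 1 ('b')
  [4] 1/8 → 0 ('')
  [5] 8/2 → 1 ('c')
  [6] 2/5 → 1 ('c')
  [7] 5/0 → 0 ('')
  [8] 0/4 → 1 ('d')

n(n+1)/2 = 9·10/2 = 45
Σ LCP = 0 + 1 + 0 + 1 + 0 + 1 + 1 + 0 + 1 = 5
distinct = 45 − 5 = 40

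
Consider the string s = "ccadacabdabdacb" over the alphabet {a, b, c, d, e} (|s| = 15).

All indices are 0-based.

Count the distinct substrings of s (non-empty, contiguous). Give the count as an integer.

99

rank | idx | suffix
   0 |   6 | abdabdacb
   1 |   9 | abdacb
   2 |   4 | acabdabdacb
   3 |  12 | acb
   4 |   2 | adacabdabdacb
   5 |  14 | b
   6 |   7 | bdabdacb
   7 |  10 | bdacb
   8 |   5 | cabdabdacb
   9 |   1 | cadacabdabdacb
  10 |  13 | cb
  11 |   0 | ccadacabdabdacb
  12 |   8 | dabdacb
  13 |   3 | dacabdabdacb
  14 |  11 | dacb

SA = [6, 9, 4, 12, 2, 14, 7, 10, 5, 1, 13, 0, 8, 3, 11]
[i] adj suffixes → lcp
  [1] 6/9 → 4 ('abda')
  [2] 9/4 → 1 ('a')
  [3] 4/12 → 2 ('ac')
  [4] 12/2 → 1 ('a')
  [5] 2/14 → 0 ('')
  [6] 14/7 → 1 ('b')
  [7] 7/10 → 3 ('bda')
  [8] 10/5 → 0 ('')
  [9] 5/1 → 2 ('ca')
  [10] 1/13 → 1 ('c')
  [11] 13/0 → 1 ('c')
  [12] 0/8 → 0 ('')
  [13] 8/3 → 2 ('da')
  [14] 3/11 → 3 ('dac')

n(n+1)/2 = 15·16/2 = 120
Σ LCP = 0 + 4 + 1 + 2 + 1 + 0 + 1 + 3 + 0 + 2 + 1 + 1 + 0 + 2 + 3 = 21
distinct = 120 − 21 = 99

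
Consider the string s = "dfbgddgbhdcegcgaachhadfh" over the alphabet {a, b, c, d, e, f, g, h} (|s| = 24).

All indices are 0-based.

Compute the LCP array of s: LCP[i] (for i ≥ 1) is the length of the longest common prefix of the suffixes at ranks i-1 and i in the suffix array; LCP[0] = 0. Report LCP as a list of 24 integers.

[0, 1, 1, 0, 1, 0, 1, 1, 0, 1, 1, 2, 1, 0, 0, 1, 0, 1, 1, 1, 0, 1, 1, 1]

rank→(start, suffix):
  0 → (15, 'aachhadfh')
  1 → (16, 'achhadfh')
  2 → (20, 'adfh')
  3 → (2, 'bgddgbhdcegcgaachhadfh')
  4 → (7, 'bhdcegcgaachhadfh')
  5 → (10, 'cegcgaachhadfh')
  6 → (13, 'cgaachhadfh')
  7 → (17, 'chhadfh')
  8 → (9, 'dcegcgaachhadfh')
  9 → (4, 'ddgbhdcegcgaachhadfh')
  10 → (0, 'dfbgddgbhdcegcgaachhadfh')
  11 → (21, 'dfh')
  12 → (5, 'dgbhdcegcgaachhadfh')
  13 → (11, 'egcgaachhadfh')
  14 → (1, 'fbgddgbhdcegcgaachhadfh')
  15 → (22, 'fh')
  16 → (14, 'gaachhadfh')
  17 → (6, 'gbhdcegcgaachhadfh')
  18 → (12, 'gcgaachhadfh')
  19 → (3, 'gddgbhdcegcgaachhadfh')
  20 → (23, 'h')
  21 → (19, 'hadfh')
  22 → (8, 'hdcegcgaachhadfh')
  23 → (18, 'hhadfh')

SA = [15, 16, 20, 2, 7, 10, 13, 17, 9, 4, 0, 21, 5, 11, 1, 22, 14, 6, 12, 3, 23, 19, 8, 18]
[i] adj suffixes → lcp
  [1] 15/16 → 1 ('a')
  [2] 16/20 → 1 ('a')
  [3] 20/2 → 0 ('')
  [4] 2/7 → 1 ('b')
  [5] 7/10 → 0 ('')
  [6] 10/13 → 1 ('c')
  [7] 13/17 → 1 ('c')
  [8] 17/9 → 0 ('')
  [9] 9/4 → 1 ('d')
  [10] 4/0 → 1 ('d')
  [11] 0/21 → 2 ('df')
  [12] 21/5 → 1 ('d')
  [13] 5/11 → 0 ('')
  [14] 11/1 → 0 ('')
  [15] 1/22 → 1 ('f')
  [16] 22/14 → 0 ('')
  [17] 14/6 → 1 ('g')
  [18] 6/12 → 1 ('g')
  [19] 12/3 → 1 ('g')
  [20] 3/23 → 0 ('')
  [21] 23/19 → 1 ('h')
  [22] 19/8 → 1 ('h')
  [23] 8/18 → 1 ('h')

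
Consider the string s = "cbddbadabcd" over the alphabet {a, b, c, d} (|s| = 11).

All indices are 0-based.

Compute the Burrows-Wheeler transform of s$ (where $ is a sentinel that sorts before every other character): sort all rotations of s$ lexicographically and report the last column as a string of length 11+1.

ddbdac$bcadb

rank  rotation      last
    0  $cbddbadabcd  d
    1  abcd$cbddbad  d
    2  adabcd$cbddb  b
    3  badabcd$cbdd  d
    4  bcd$cbddbada  a
    5  bddbadabcd$c  c
    6  cbddbadabcd$  $
    7  cd$cbddbadab  b
    8  d$cbddbadabc  c
    9  dabcd$cbddba  a
   10  dbadabcd$cbd  d
   11  ddbadabcd$cb  b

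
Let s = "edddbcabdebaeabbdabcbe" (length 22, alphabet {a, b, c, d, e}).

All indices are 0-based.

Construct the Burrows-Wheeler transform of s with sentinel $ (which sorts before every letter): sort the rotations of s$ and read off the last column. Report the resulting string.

eedcbeadabacbbbddebbad$

rank  rotation                 last
    0  $edddbcabdebaeabbdabcbe  e
    1  abbdabcbe$edddbcabdebae  e
    2  abcbe$edddbcabdebaeabbd  d
    3  abdebaeabbdabcbe$edddbc  c
    4  aeabbdabcbe$edddbcabdeb  b
    5  baeabbdabcbe$edddbcabde  e
    6  bbdabcbe$edddbcabdebaea  a
    7  bcabdebaeabbdabcbe$eddd  d
    8  bcbe$edddbcabdebaeabbda  a
    9  bdabcbe$edddbcabdebaeab  b
   10  bdebaeabbdabcbe$edddbca  a
   11  be$edddbcabdebaeabbdabc  c
   12  cabdebaeabbdabcbe$edddb  b
   13  cbe$edddbcabdebaeabbdab  b
   14  dabcbe$edddbcabdebaeabb  b
   15  dbcabdebaeabbdabcbe$edd  d
   16  ddbcabdebaeabbdabcbe$ed  d
   17  dddbcabdebaeabbdabcbe$e  e
   18  debaeabbdabcbe$edddbcab  b
   19  e$edddbcabdebaeabbdabcb  b
   20  eabbdabcbe$edddbcabdeba  a
   21  ebaeabbdabcbe$edddbcabd  d
   22  edddbcabdebaeabbdabcbe$  $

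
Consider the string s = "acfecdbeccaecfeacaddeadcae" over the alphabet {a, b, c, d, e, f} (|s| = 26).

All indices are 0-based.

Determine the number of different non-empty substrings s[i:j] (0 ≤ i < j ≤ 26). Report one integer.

319

rank→(start, suffix):
  0 → (15, 'acaddeadcae')
  1 → (0, 'acfecdbeccaecfeacaddeadcae')
  2 → (21, 'adcae')
  3 → (17, 'addeadcae')
  4 → (24, 'ae')
  5 → (10, 'aecfeacaddeadcae')
  6 → (6, 'beccaecfeacaddeadcae')
  7 → (16, 'caddeadcae')
  8 → (23, 'cae')
  9 → (9, 'caecfeacaddeadcae')
  10 → (8, 'ccaecfeacaddeadcae')
  11 → (4, 'cdbeccaecfeacaddeadcae')
  12 → (12, 'cfeacaddeadcae')
  13 → (1, 'cfecdbeccaecfeacaddeadcae')
  14 → (5, 'dbeccaecfeacaddeadcae')
  15 → (22, 'dcae')
  16 → (18, 'ddeadcae')
  17 → (19, 'deadcae')
  18 → (25, 'e')
  19 → (14, 'eacaddeadcae')
  20 → (20, 'eadcae')
  21 → (7, 'eccaecfeacaddeadcae')
  22 → (3, 'ecdbeccaecfeacaddeadcae')
  23 → (11, 'ecfeacaddeadcae')
  24 → (13, 'feacaddeadcae')
  25 → (2, 'fecdbeccaecfeacaddeadcae')

SA = [15, 0, 21, 17, 24, 10, 6, 16, 23, 9, 8, 4, 12, 1, 5, 22, 18, 19, 25, 14, 20, 7, 3, 11, 13, 2]
rank  pair      lcp
   1  s[15:],s[0:]  2  'ac'
   2  s[0:],s[21:]  1  'a'
   3  s[21:],s[17:]  2  'ad'
   4  s[17:],s[24:]  1  'a'
   5  s[24:],s[10:]  2  'ae'
   6  s[10:],s[6:]  0  ''
   7  s[6:],s[16:]  0  ''
   8  s[16:],s[23:]  2  'ca'
   9  s[23:],s[9:]  3  'cae'
  10  s[9:],s[8:]  1  'c'
  11  s[8:],s[4:]  1  'c'
  12  s[4:],s[12:]  1  'c'
  13  s[12:],s[1:]  3  'cfe'
  14  s[1:],s[5:]  0  ''
  15  s[5:],s[22:]  1  'd'
  16  s[22:],s[18:]  1  'd'
  17  s[18:],s[19:]  1  'd'
  18  s[19:],s[25:]  0  ''
  19  s[25:],s[14:]  1  'e'
  20  s[14:],s[20:]  2  'ea'
  21  s[20:],s[7:]  1  'e'
  22  s[7:],s[3:]  2  'ec'
  23  s[3:],s[11:]  2  'ec'
  24  s[11:],s[13:]  0  ''
  25  s[13:],s[2:]  2  'fe'

n(n+1)/2 = 26·27/2 = 351
Σ LCP = 0 + 2 + 1 + 2 + 1 + 2 + 0 + 0 + 2 + 3 + 1 + 1 + 1 + 3 + 0 + 1 + 1 + 1 + 0 + 1 + 2 + 1 + 2 + 2 + 0 + 2 = 32
distinct = 351 − 32 = 319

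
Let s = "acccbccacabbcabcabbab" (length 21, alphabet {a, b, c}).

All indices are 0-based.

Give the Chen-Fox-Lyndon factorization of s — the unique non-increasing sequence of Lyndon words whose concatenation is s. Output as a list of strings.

emit factor 1: 'acccbcc' (i=0, period=7)
emit factor 2: 'ac' (i=7, period=2)
emit factor 3: 'abbcabc' (i=9, period=7)
emit factor 4: 'abb' (i=16, period=3)
emit factor 5: 'ab' (i=19, period=2)

["acccbcc", "ac", "abbcabc", "abb", "ab"]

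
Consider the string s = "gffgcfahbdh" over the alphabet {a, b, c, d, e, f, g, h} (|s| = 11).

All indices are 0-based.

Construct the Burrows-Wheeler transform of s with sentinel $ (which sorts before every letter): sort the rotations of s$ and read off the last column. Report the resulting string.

hfhgbcgff$da

rank  rotation      last
    0  $gffgcfahbdh  h
    1  ahbdh$gffgcf  f
    2  bdh$gffgcfah  h
    3  cfahbdh$gffg  g
    4  dh$gffgcfahb  b
    5  fahbdh$gffgc  c
    6  ffgcfahbdh$g  g
    7  fgcfahbdh$gf  f
    8  gcfahbdh$gff  f
    9  gffgcfahbdh$  $
   10  h$gffgcfahbd  d
   11  hbdh$gffgcfa  a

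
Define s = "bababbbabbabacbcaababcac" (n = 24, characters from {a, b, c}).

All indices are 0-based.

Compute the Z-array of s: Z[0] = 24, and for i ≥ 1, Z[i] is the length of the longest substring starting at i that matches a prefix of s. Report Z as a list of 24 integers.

Z[0]=24
i=1: outside box; Z[1]=0
i=2: outside box; Z[2]=3 extend→box=[2,5)
i=3: min(r-i=2, Z[1]=0)=0; Z[3]=0
i=4: min(r-i=1, Z[2]=3)=1; Z[4]=1
i=5: outside box; Z[5]=1 extend→box=[5,6)
i=6: outside box; Z[6]=3 extend→box=[6,9)
i=7: min(r-i=2, Z[1]=0)=0; Z[7]=0
i=8: min(r-i=1, Z[2]=3)=1; Z[8]=1
i=9: outside box; Z[9]=4 extend→box=[9,13)
i=10: min(r-i=3, Z[1]=0)=0; Z[10]=0
i=11: min(r-i=2, Z[2]=3)=2; Z[11]=2
i=12: min(r-i=1, Z[3]=0)=0; Z[12]=0
i=13: outside box; Z[13]=0
i=14: outside box; Z[14]=1 extend→box=[14,15)
i=15: outside box; Z[15]=0
i=16: outside box; Z[16]=0
i=17: outside box; Z[17]=0
i=18: outside box; Z[18]=3 extend→box=[18,21)
i=19: min(r-i=2, Z[1]=0)=0; Z[19]=0
i=20: min(r-i=1, Z[2]=3)=1; Z[20]=1
i=21: outside box; Z[21]=0
i=22: outside box; Z[22]=0
i=23: outside box; Z[23]=0

[24, 0, 3, 0, 1, 1, 3, 0, 1, 4, 0, 2, 0, 0, 1, 0, 0, 0, 3, 0, 1, 0, 0, 0]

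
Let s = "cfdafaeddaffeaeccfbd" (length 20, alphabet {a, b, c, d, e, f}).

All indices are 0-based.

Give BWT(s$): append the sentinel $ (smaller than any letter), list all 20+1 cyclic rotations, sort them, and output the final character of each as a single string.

defddfec$bfdefaaaccfa

rank  rotation               last
    0  $cfdafaeddaffeaeccfbd  d
    1  aeccfbd$cfdafaeddaffe  e
    2  aeddaffeaeccfbd$cfdaf  f
    3  afaeddaffeaeccfbd$cfd  d
    4  affeaeccfbd$cfdafaedd  d
    5  bd$cfdafaeddaffeaeccf  f
    6  ccfbd$cfdafaeddaffeae  e
    7  cfbd$cfdafaeddaffeaec  c
    8  cfdafaeddaffeaeccfbd$  $
    9  d$cfdafaeddaffeaeccfb  b
   10  dafaeddaffeaeccfbd$cf  f
   11  daffeaeccfbd$cfdafaed  d
   12  ddaffeaeccfbd$cfdafae  e
   13  eaeccfbd$cfdafaeddaff  f
   14  eccfbd$cfdafaeddaffea  a
   15  eddaffeaeccfbd$cfdafa  a
   16  faeddaffeaeccfbd$cfda  a
   17  fbd$cfdafaeddaffeaecc  c
   18  fdafaeddaffeaeccfbd$c  c
   19  feaeccfbd$cfdafaeddaf  f
   20  ffeaeccfbd$cfdafaedda  a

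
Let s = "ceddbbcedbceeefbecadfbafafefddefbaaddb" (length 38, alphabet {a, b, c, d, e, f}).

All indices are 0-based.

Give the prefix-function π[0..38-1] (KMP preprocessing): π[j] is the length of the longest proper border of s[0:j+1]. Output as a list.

[0, 0, 0, 0, 0, 0, 1, 2, 3, 0, 1, 2, 0, 0, 0, 0, 0, 1, 0, 0, 0, 0, 0, 0, 0, 0, 0, 0, 0, 0, 0, 0, 0, 0, 0, 0, 0, 0]

π[0] = 0
j=1 s[j]='e': π[1]=0 (border '')
j=2 s[j]='d': π[2]=0 (border '')
j=3 s[j]='d': π[3]=0 (border '')
j=4 s[j]='b': π[4]=0 (border '')
j=5 s[j]='b': π[5]=0 (border '')
j=6 s[j]='c': π[6]=1 (border 'c')
j=7 s[j]='e': π[7]=2 (border 'ce')
j=8 s[j]='d': π[8]=3 (border 'ced')
j=9 s[j]='b': k: 3→0; π[9]=0 (border '')
j=10 s[j]='c': π[10]=1 (border 'c')
j=11 s[j]='e': π[11]=2 (border 'ce')
j=12 s[j]='e': k: 2→0; π[12]=0 (border '')
j=13 s[j]='e': π[13]=0 (border '')
j=14 s[j]='f': π[14]=0 (border '')
j=15 s[j]='b': π[15]=0 (border '')
j=16 s[j]='e': π[16]=0 (border '')
j=17 s[j]='c': π[17]=1 (border 'c')
j=18 s[j]='a': k: 1→0; π[18]=0 (border '')
j=19 s[j]='d': π[19]=0 (border '')
j=20 s[j]='f': π[20]=0 (border '')
j=21 s[j]='b': π[21]=0 (border '')
j=22 s[j]='a': π[22]=0 (border '')
j=23 s[j]='f': π[23]=0 (border '')
j=24 s[j]='a': π[24]=0 (border '')
j=25 s[j]='f': π[25]=0 (border '')
j=26 s[j]='e': π[26]=0 (border '')
j=27 s[j]='f': π[27]=0 (border '')
j=28 s[j]='d': π[28]=0 (border '')
j=29 s[j]='d': π[29]=0 (border '')
j=30 s[j]='e': π[30]=0 (border '')
j=31 s[j]='f': π[31]=0 (border '')
j=32 s[j]='b': π[32]=0 (border '')
j=33 s[j]='a': π[33]=0 (border '')
j=34 s[j]='a': π[34]=0 (border '')
j=35 s[j]='d': π[35]=0 (border '')
j=36 s[j]='d': π[36]=0 (border '')
j=37 s[j]='b': π[37]=0 (border '')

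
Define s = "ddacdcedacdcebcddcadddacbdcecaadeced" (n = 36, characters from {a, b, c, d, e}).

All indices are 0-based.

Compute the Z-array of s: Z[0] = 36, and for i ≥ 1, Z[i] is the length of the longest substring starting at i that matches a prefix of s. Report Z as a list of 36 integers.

Z[0]=36
i=1: i≥r, start 0; Z[1]=1 grow→box=[1,2)
i=2: i≥r, start 0; Z[2]=0
i=3: i≥r, start 0; Z[3]=0
i=4: i≥r, start 0; Z[4]=1 grow→box=[4,5)
i=5: i≥r, start 0; Z[5]=0
i=6: i≥r, start 0; Z[6]=0
i=7: i≥r, start 0; Z[7]=1 grow→box=[7,8)
i=8: i≥r, start 0; Z[8]=0
i=9: i≥r, start 0; Z[9]=0
i=10: i≥r, start 0; Z[10]=1 grow→box=[10,11)
i=11: i≥r, start 0; Z[11]=0
i=12: i≥r, start 0; Z[12]=0
i=13: i≥r, start 0; Z[13]=0
i=14: i≥r, start 0; Z[14]=0
i=15: i≥r, start 0; Z[15]=2 grow→box=[15,17)
i=16: min(r-i=1, Z[1]=1)=1; Z[16]=1
i=17: i≥r, start 0; Z[17]=0
i=18: i≥r, start 0; Z[18]=0
i=19: i≥r, start 0; Z[19]=2 grow→box=[19,21)
i=20: min(r-i=1, Z[1]=1)=1; Z[20]=4 grow→box=[20,24)
i=21: min(r-i=3, Z[1]=1)=1; Z[21]=1
i=22: min(r-i=2, Z[2]=0)=0; Z[22]=0
i=23: min(r-i=1, Z[3]=0)=0; Z[23]=0
i=24: i≥r, start 0; Z[24]=0
i=25: i≥r, start 0; Z[25]=1 grow→box=[25,26)
i=26: i≥r, start 0; Z[26]=0
i=27: i≥r, start 0; Z[27]=0
i=28: i≥r, start 0; Z[28]=0
i=29: i≥r, start 0; Z[29]=0
i=30: i≥r, start 0; Z[30]=0
i=31: i≥r, start 0; Z[31]=1 grow→box=[31,32)
i=32: i≥r, start 0; Z[32]=0
i=33: i≥r, start 0; Z[33]=0
i=34: i≥r, start 0; Z[34]=0
i=35: i≥r, start 0; Z[35]=1 grow→box=[35,36)

[36, 1, 0, 0, 1, 0, 0, 1, 0, 0, 1, 0, 0, 0, 0, 2, 1, 0, 0, 2, 4, 1, 0, 0, 0, 1, 0, 0, 0, 0, 0, 1, 0, 0, 0, 1]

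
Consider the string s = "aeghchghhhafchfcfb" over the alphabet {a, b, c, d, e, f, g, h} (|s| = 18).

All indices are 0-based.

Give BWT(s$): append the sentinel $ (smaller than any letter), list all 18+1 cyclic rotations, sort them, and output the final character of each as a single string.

rank  rotation             last
    0  $aeghchghhhafchfcfb  b
    1  aeghchghhhafchfcfb$  $
    2  afchfcfb$aeghchghhh  h
    3  b$aeghchghhhafchfcf  f
    4  cfb$aeghchghhhafchf  f
    5  chfcfb$aeghchghhhaf  f
    6  chghhhafchfcfb$aegh  h
    7  eghchghhhafchfcfb$a  a
    8  fb$aeghchghhhafchfc  c
    9  fcfb$aeghchghhhafch  h
   10  fchfcfb$aeghchghhha  a
   11  ghchghhhafchfcfb$ae  e
   12  ghhhafchfcfb$aeghch  h
   13  hafchfcfb$aeghchghh  h
   14  hchghhhafchfcfb$aeg  g
   15  hfcfb$aeghchghhhafc  c
   16  hghhhafchfcfb$aeghc  c
   17  hhafchfcfb$aeghchgh  h
   18  hhhafchfcfb$aeghchg  g

b$hfffhachaehhgcchg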